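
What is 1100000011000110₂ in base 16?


Group into 4-bit nibbles: 1100000011000110
  1100 = C
  0000 = 0
  1100 = C
  0110 = 6
= 0xC0C6


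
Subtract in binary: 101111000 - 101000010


Align and subtract column by column (LSB to MSB, borrowing when needed):
  101111000
- 101000010
  ---------
  col 0: (0 - 0 borrow-in) - 0 → 0 - 0 = 0, borrow out 0
  col 1: (0 - 0 borrow-in) - 1 → borrow from next column: (0+2) - 1 = 1, borrow out 1
  col 2: (0 - 1 borrow-in) - 0 → borrow from next column: (-1+2) - 0 = 1, borrow out 1
  col 3: (1 - 1 borrow-in) - 0 → 0 - 0 = 0, borrow out 0
  col 4: (1 - 0 borrow-in) - 0 → 1 - 0 = 1, borrow out 0
  col 5: (1 - 0 borrow-in) - 0 → 1 - 0 = 1, borrow out 0
  col 6: (1 - 0 borrow-in) - 1 → 1 - 1 = 0, borrow out 0
  col 7: (0 - 0 borrow-in) - 0 → 0 - 0 = 0, borrow out 0
  col 8: (1 - 0 borrow-in) - 1 → 1 - 1 = 0, borrow out 0
Reading bits MSB→LSB: 000110110
Strip leading zeros: 110110
= 110110


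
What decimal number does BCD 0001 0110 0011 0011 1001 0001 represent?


Each 4-bit group → digit:
  0001 → 1
  0110 → 6
  0011 → 3
  0011 → 3
  1001 → 9
  0001 → 1
= 163391


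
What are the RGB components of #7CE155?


Hex: #7CE155
R = 7C₁₆ = 124
G = E1₁₆ = 225
B = 55₁₆ = 85
= RGB(124, 225, 85)


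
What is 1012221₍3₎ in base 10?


Positional values (base 3):
  1 × 3^0 = 1 × 1 = 1
  2 × 3^1 = 2 × 3 = 6
  2 × 3^2 = 2 × 9 = 18
  2 × 3^3 = 2 × 27 = 54
  1 × 3^4 = 1 × 81 = 81
  0 × 3^5 = 0 × 243 = 0
  1 × 3^6 = 1 × 729 = 729
Sum = 1 + 6 + 18 + 54 + 81 + 0 + 729
= 889


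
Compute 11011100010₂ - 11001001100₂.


Align and subtract column by column (LSB to MSB, borrowing when needed):
  11011100010
- 11001001100
  -----------
  col 0: (0 - 0 borrow-in) - 0 → 0 - 0 = 0, borrow out 0
  col 1: (1 - 0 borrow-in) - 0 → 1 - 0 = 1, borrow out 0
  col 2: (0 - 0 borrow-in) - 1 → borrow from next column: (0+2) - 1 = 1, borrow out 1
  col 3: (0 - 1 borrow-in) - 1 → borrow from next column: (-1+2) - 1 = 0, borrow out 1
  col 4: (0 - 1 borrow-in) - 0 → borrow from next column: (-1+2) - 0 = 1, borrow out 1
  col 5: (1 - 1 borrow-in) - 0 → 0 - 0 = 0, borrow out 0
  col 6: (1 - 0 borrow-in) - 1 → 1 - 1 = 0, borrow out 0
  col 7: (1 - 0 borrow-in) - 0 → 1 - 0 = 1, borrow out 0
  col 8: (0 - 0 borrow-in) - 0 → 0 - 0 = 0, borrow out 0
  col 9: (1 - 0 borrow-in) - 1 → 1 - 1 = 0, borrow out 0
  col 10: (1 - 0 borrow-in) - 1 → 1 - 1 = 0, borrow out 0
Reading bits MSB→LSB: 00010010110
Strip leading zeros: 10010110
= 10010110


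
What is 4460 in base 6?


Divide by 6 repeatedly:
4460 ÷ 6 = 743 remainder 2
743 ÷ 6 = 123 remainder 5
123 ÷ 6 = 20 remainder 3
20 ÷ 6 = 3 remainder 2
3 ÷ 6 = 0 remainder 3
Reading remainders bottom-up:
= 32352


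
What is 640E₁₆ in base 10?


Positional values:
Position 0: E × 16^0 = 14 × 1 = 14
Position 1: 0 × 16^1 = 0 × 16 = 0
Position 2: 4 × 16^2 = 4 × 256 = 1024
Position 3: 6 × 16^3 = 6 × 4096 = 24576
Sum = 14 + 0 + 1024 + 24576
= 25614


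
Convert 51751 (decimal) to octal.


Divide by 8 repeatedly:
51751 ÷ 8 = 6468 remainder 7
6468 ÷ 8 = 808 remainder 4
808 ÷ 8 = 101 remainder 0
101 ÷ 8 = 12 remainder 5
12 ÷ 8 = 1 remainder 4
1 ÷ 8 = 0 remainder 1
Reading remainders bottom-up:
= 0o145047


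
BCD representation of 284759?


Each digit → 4-bit binary:
  2 → 0010
  8 → 1000
  4 → 0100
  7 → 0111
  5 → 0101
  9 → 1001
= 0010 1000 0100 0111 0101 1001


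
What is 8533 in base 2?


Divide by 2 repeatedly:
8533 ÷ 2 = 4266 remainder 1
4266 ÷ 2 = 2133 remainder 0
2133 ÷ 2 = 1066 remainder 1
1066 ÷ 2 = 533 remainder 0
533 ÷ 2 = 266 remainder 1
266 ÷ 2 = 133 remainder 0
133 ÷ 2 = 66 remainder 1
66 ÷ 2 = 33 remainder 0
33 ÷ 2 = 16 remainder 1
16 ÷ 2 = 8 remainder 0
8 ÷ 2 = 4 remainder 0
4 ÷ 2 = 2 remainder 0
2 ÷ 2 = 1 remainder 0
1 ÷ 2 = 0 remainder 1
Reading remainders bottom-up:
= 10000101010101


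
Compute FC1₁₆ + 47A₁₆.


Align and add column by column (LSB to MSB, each column mod 16 with carry):
  0FC1
+ 047A
  ----
  col 0: 1(1) + A(10) + 0 (carry in) = 11 → B(11), carry out 0
  col 1: C(12) + 7(7) + 0 (carry in) = 19 → 3(3), carry out 1
  col 2: F(15) + 4(4) + 1 (carry in) = 20 → 4(4), carry out 1
  col 3: 0(0) + 0(0) + 1 (carry in) = 1 → 1(1), carry out 0
Reading digits MSB→LSB: 143B
Strip leading zeros: 143B
= 0x143B


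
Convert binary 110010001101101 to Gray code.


Binary: 110010001101101
Gray code: G = B XOR (B >> 1)
B >> 1 = 011001000110110
110010001101101 XOR 011001000110110:
  1 XOR 0 = 1
  1 XOR 1 = 0
  0 XOR 1 = 1
  0 XOR 0 = 0
  1 XOR 0 = 1
  0 XOR 1 = 1
  0 XOR 0 = 0
  0 XOR 0 = 0
  1 XOR 0 = 1
  1 XOR 1 = 0
  0 XOR 1 = 1
  1 XOR 0 = 1
  1 XOR 1 = 0
  0 XOR 1 = 1
  1 XOR 0 = 1
= 101011001011011


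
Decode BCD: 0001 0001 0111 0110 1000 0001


Each 4-bit group → digit:
  0001 → 1
  0001 → 1
  0111 → 7
  0110 → 6
  1000 → 8
  0001 → 1
= 117681


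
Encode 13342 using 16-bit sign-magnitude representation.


Sign bit: 0 (positive)
Magnitude: 13342 = 011010000011110
= 0011010000011110


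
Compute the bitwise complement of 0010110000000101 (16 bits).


Original: 0010110000000101
Invert all bits:
  bit 0: 0 → 1
  bit 1: 0 → 1
  bit 2: 1 → 0
  bit 3: 0 → 1
  bit 4: 1 → 0
  bit 5: 1 → 0
  bit 6: 0 → 1
  bit 7: 0 → 1
  bit 8: 0 → 1
  bit 9: 0 → 1
  bit 10: 0 → 1
  bit 11: 0 → 1
  bit 12: 0 → 1
  bit 13: 1 → 0
  bit 14: 0 → 1
  bit 15: 1 → 0
= 1101001111111010


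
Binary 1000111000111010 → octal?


Group into 3-bit groups: 001000111000111010
  001 = 1
  000 = 0
  111 = 7
  000 = 0
  111 = 7
  010 = 2
= 0o107072


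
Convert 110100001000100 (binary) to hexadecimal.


Group into 4-bit nibbles: 0110100001000100
  0110 = 6
  1000 = 8
  0100 = 4
  0100 = 4
= 0x6844


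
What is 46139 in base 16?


Divide by 16 repeatedly:
46139 ÷ 16 = 2883 remainder 11 (B)
2883 ÷ 16 = 180 remainder 3 (3)
180 ÷ 16 = 11 remainder 4 (4)
11 ÷ 16 = 0 remainder 11 (B)
Reading remainders bottom-up:
= 0xB43B


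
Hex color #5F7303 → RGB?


Hex: #5F7303
R = 5F₁₆ = 95
G = 73₁₆ = 115
B = 03₁₆ = 3
= RGB(95, 115, 3)


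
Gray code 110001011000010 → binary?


Gray code: 110001011000010
MSB stays the same: 1
Each subsequent bit = prev_binary XOR current_gray:
  B[1] = 1 XOR 1 = 0
  B[2] = 0 XOR 0 = 0
  B[3] = 0 XOR 0 = 0
  B[4] = 0 XOR 0 = 0
  B[5] = 0 XOR 1 = 1
  B[6] = 1 XOR 0 = 1
  B[7] = 1 XOR 1 = 0
  B[8] = 0 XOR 1 = 1
  B[9] = 1 XOR 0 = 1
  B[10] = 1 XOR 0 = 1
  B[11] = 1 XOR 0 = 1
  B[12] = 1 XOR 0 = 1
  B[13] = 1 XOR 1 = 0
  B[14] = 0 XOR 0 = 0
= 100001101111100 (17276 decimal)


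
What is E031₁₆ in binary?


Each hex digit → 4 binary bits:
  E = 1110
  0 = 0000
  3 = 0011
  1 = 0001
Concatenate: 1110 0000 0011 0001
= 1110000000110001


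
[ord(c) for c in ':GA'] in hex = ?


String: ':GA'  (3 characters)
Per-character ASCII lookup:
  ':': special character: ':' = 58 → 0x3A
  'G': uppercase starts at 65: 'G' = 65 + 6 = 71 → 0x47
  'A': uppercase starts at 65: 'A' = 65 + 0 = 65 → 0x41
= 0x3A 0x47 0x41


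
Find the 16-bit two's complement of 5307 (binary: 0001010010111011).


Original: 0001010010111011
Step 1 - Invert all bits: 1110101101000100
Step 2 - Add 1: 1110101101000100 + 1
= 1110101101000101 (represents -5307)


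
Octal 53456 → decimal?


Positional values:
Position 0: 6 × 8^0 = 6
Position 1: 5 × 8^1 = 40
Position 2: 4 × 8^2 = 256
Position 3: 3 × 8^3 = 1536
Position 4: 5 × 8^4 = 20480
Sum = 6 + 40 + 256 + 1536 + 20480
= 22318


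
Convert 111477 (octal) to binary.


Each octal digit → 3 binary bits:
  1 = 001
  1 = 001
  1 = 001
  4 = 100
  7 = 111
  7 = 111
Concatenate: 001 001 001 100 111 111
= 001001001100111111


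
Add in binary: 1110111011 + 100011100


Align and add column by column (LSB to MSB, carry propagating):
  01110111011
+ 00100011100
  -----------
  col 0: 1 + 0 + 0 (carry in) = 1 → bit 1, carry out 0
  col 1: 1 + 0 + 0 (carry in) = 1 → bit 1, carry out 0
  col 2: 0 + 1 + 0 (carry in) = 1 → bit 1, carry out 0
  col 3: 1 + 1 + 0 (carry in) = 2 → bit 0, carry out 1
  col 4: 1 + 1 + 1 (carry in) = 3 → bit 1, carry out 1
  col 5: 1 + 0 + 1 (carry in) = 2 → bit 0, carry out 1
  col 6: 0 + 0 + 1 (carry in) = 1 → bit 1, carry out 0
  col 7: 1 + 0 + 0 (carry in) = 1 → bit 1, carry out 0
  col 8: 1 + 1 + 0 (carry in) = 2 → bit 0, carry out 1
  col 9: 1 + 0 + 1 (carry in) = 2 → bit 0, carry out 1
  col 10: 0 + 0 + 1 (carry in) = 1 → bit 1, carry out 0
Reading bits MSB→LSB: 10011010111
Strip leading zeros: 10011010111
= 10011010111


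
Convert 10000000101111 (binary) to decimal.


Positional values:
Bit 0: 1 × 2^0 = 1
Bit 1: 1 × 2^1 = 2
Bit 2: 1 × 2^2 = 4
Bit 3: 1 × 2^3 = 8
Bit 5: 1 × 2^5 = 32
Bit 13: 1 × 2^13 = 8192
Sum = 1 + 2 + 4 + 8 + 32 + 8192
= 8239


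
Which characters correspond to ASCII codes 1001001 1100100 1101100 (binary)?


Codes (binary): 1001001 1100100 1101100
Per-code ASCII lookup:
  1001001 = 73  (range 65-90: uppercase, 73 - 65 = 8) → 'I'
  1100100 = 100  (range 97-122: lowercase, 100 - 97 = 3) → 'd'
  1101100 = 108  (range 97-122: lowercase, 108 - 97 = 11) → 'l'
= 'Idl'


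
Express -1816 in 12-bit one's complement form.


Original: 011100011000
Invert all bits:
  bit 0: 0 → 1
  bit 1: 1 → 0
  bit 2: 1 → 0
  bit 3: 1 → 0
  bit 4: 0 → 1
  bit 5: 0 → 1
  bit 6: 0 → 1
  bit 7: 1 → 0
  bit 8: 1 → 0
  bit 9: 0 → 1
  bit 10: 0 → 1
  bit 11: 0 → 1
= 100011100111


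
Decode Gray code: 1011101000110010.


Gray code: 1011101000110010
MSB stays the same: 1
Each subsequent bit = prev_binary XOR current_gray:
  B[1] = 1 XOR 0 = 1
  B[2] = 1 XOR 1 = 0
  B[3] = 0 XOR 1 = 1
  B[4] = 1 XOR 1 = 0
  B[5] = 0 XOR 0 = 0
  B[6] = 0 XOR 1 = 1
  B[7] = 1 XOR 0 = 1
  B[8] = 1 XOR 0 = 1
  B[9] = 1 XOR 0 = 1
  B[10] = 1 XOR 1 = 0
  B[11] = 0 XOR 1 = 1
  B[12] = 1 XOR 0 = 1
  B[13] = 1 XOR 0 = 1
  B[14] = 1 XOR 1 = 0
  B[15] = 0 XOR 0 = 0
= 1101001111011100 (54236 decimal)


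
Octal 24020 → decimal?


Positional values:
Position 0: 0 × 8^0 = 0
Position 1: 2 × 8^1 = 16
Position 2: 0 × 8^2 = 0
Position 3: 4 × 8^3 = 2048
Position 4: 2 × 8^4 = 8192
Sum = 0 + 16 + 0 + 2048 + 8192
= 10256


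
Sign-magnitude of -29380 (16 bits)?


Sign bit: 1 (negative)
Magnitude: 29380 = 111001011000100
= 1111001011000100


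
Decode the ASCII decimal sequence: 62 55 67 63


Codes (decimal): 62 55 67 63
Per-code ASCII lookup:
  62  (special character) → '>'
  55  (range 48-57: digits, 55 - 48 = 7) → '7'
  67  (range 65-90: uppercase, 67 - 65 = 2) → 'C'
  63  (special character) → '?'
= '>7C?'


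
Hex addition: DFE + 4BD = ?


Align and add column by column (LSB to MSB, each column mod 16 with carry):
  0DFE
+ 04BD
  ----
  col 0: E(14) + D(13) + 0 (carry in) = 27 → B(11), carry out 1
  col 1: F(15) + B(11) + 1 (carry in) = 27 → B(11), carry out 1
  col 2: D(13) + 4(4) + 1 (carry in) = 18 → 2(2), carry out 1
  col 3: 0(0) + 0(0) + 1 (carry in) = 1 → 1(1), carry out 0
Reading digits MSB→LSB: 12BB
Strip leading zeros: 12BB
= 0x12BB


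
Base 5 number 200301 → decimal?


Positional values (base 5):
  1 × 5^0 = 1 × 1 = 1
  0 × 5^1 = 0 × 5 = 0
  3 × 5^2 = 3 × 25 = 75
  0 × 5^3 = 0 × 125 = 0
  0 × 5^4 = 0 × 625 = 0
  2 × 5^5 = 2 × 3125 = 6250
Sum = 1 + 0 + 75 + 0 + 0 + 6250
= 6326


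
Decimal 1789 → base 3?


Divide by 3 repeatedly:
1789 ÷ 3 = 596 remainder 1
596 ÷ 3 = 198 remainder 2
198 ÷ 3 = 66 remainder 0
66 ÷ 3 = 22 remainder 0
22 ÷ 3 = 7 remainder 1
7 ÷ 3 = 2 remainder 1
2 ÷ 3 = 0 remainder 2
Reading remainders bottom-up:
= 2110021


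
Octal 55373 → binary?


Each octal digit → 3 binary bits:
  5 = 101
  5 = 101
  3 = 011
  7 = 111
  3 = 011
Concatenate: 101 101 011 111 011
= 101101011111011


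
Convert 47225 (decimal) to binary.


Divide by 2 repeatedly:
47225 ÷ 2 = 23612 remainder 1
23612 ÷ 2 = 11806 remainder 0
11806 ÷ 2 = 5903 remainder 0
5903 ÷ 2 = 2951 remainder 1
2951 ÷ 2 = 1475 remainder 1
1475 ÷ 2 = 737 remainder 1
737 ÷ 2 = 368 remainder 1
368 ÷ 2 = 184 remainder 0
184 ÷ 2 = 92 remainder 0
92 ÷ 2 = 46 remainder 0
46 ÷ 2 = 23 remainder 0
23 ÷ 2 = 11 remainder 1
11 ÷ 2 = 5 remainder 1
5 ÷ 2 = 2 remainder 1
2 ÷ 2 = 1 remainder 0
1 ÷ 2 = 0 remainder 1
Reading remainders bottom-up:
= 1011100001111001


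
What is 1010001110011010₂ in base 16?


Group into 4-bit nibbles: 1010001110011010
  1010 = A
  0011 = 3
  1001 = 9
  1010 = A
= 0xA39A


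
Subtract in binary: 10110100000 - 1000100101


Align and subtract column by column (LSB to MSB, borrowing when needed):
  10110100000
- 01000100101
  -----------
  col 0: (0 - 0 borrow-in) - 1 → borrow from next column: (0+2) - 1 = 1, borrow out 1
  col 1: (0 - 1 borrow-in) - 0 → borrow from next column: (-1+2) - 0 = 1, borrow out 1
  col 2: (0 - 1 borrow-in) - 1 → borrow from next column: (-1+2) - 1 = 0, borrow out 1
  col 3: (0 - 1 borrow-in) - 0 → borrow from next column: (-1+2) - 0 = 1, borrow out 1
  col 4: (0 - 1 borrow-in) - 0 → borrow from next column: (-1+2) - 0 = 1, borrow out 1
  col 5: (1 - 1 borrow-in) - 1 → borrow from next column: (0+2) - 1 = 1, borrow out 1
  col 6: (0 - 1 borrow-in) - 0 → borrow from next column: (-1+2) - 0 = 1, borrow out 1
  col 7: (1 - 1 borrow-in) - 0 → 0 - 0 = 0, borrow out 0
  col 8: (1 - 0 borrow-in) - 0 → 1 - 0 = 1, borrow out 0
  col 9: (0 - 0 borrow-in) - 1 → borrow from next column: (0+2) - 1 = 1, borrow out 1
  col 10: (1 - 1 borrow-in) - 0 → 0 - 0 = 0, borrow out 0
Reading bits MSB→LSB: 01101111011
Strip leading zeros: 1101111011
= 1101111011


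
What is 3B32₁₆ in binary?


Each hex digit → 4 binary bits:
  3 = 0011
  B = 1011
  3 = 0011
  2 = 0010
Concatenate: 0011 1011 0011 0010
= 0011101100110010


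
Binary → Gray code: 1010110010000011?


Binary: 1010110010000011
Gray code: G = B XOR (B >> 1)
B >> 1 = 0101011001000001
1010110010000011 XOR 0101011001000001:
  1 XOR 0 = 1
  0 XOR 1 = 1
  1 XOR 0 = 1
  0 XOR 1 = 1
  1 XOR 0 = 1
  1 XOR 1 = 0
  0 XOR 1 = 1
  0 XOR 0 = 0
  1 XOR 0 = 1
  0 XOR 1 = 1
  0 XOR 0 = 0
  0 XOR 0 = 0
  0 XOR 0 = 0
  0 XOR 0 = 0
  1 XOR 0 = 1
  1 XOR 1 = 0
= 1111101011000010


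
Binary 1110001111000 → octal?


Group into 3-bit groups: 001110001111000
  001 = 1
  110 = 6
  001 = 1
  111 = 7
  000 = 0
= 0o16170


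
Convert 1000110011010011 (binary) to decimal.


Positional values:
Bit 0: 1 × 2^0 = 1
Bit 1: 1 × 2^1 = 2
Bit 4: 1 × 2^4 = 16
Bit 6: 1 × 2^6 = 64
Bit 7: 1 × 2^7 = 128
Bit 10: 1 × 2^10 = 1024
Bit 11: 1 × 2^11 = 2048
Bit 15: 1 × 2^15 = 32768
Sum = 1 + 2 + 16 + 64 + 128 + 1024 + 2048 + 32768
= 36051


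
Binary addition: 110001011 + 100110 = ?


Align and add column by column (LSB to MSB, carry propagating):
  0110001011
+ 0000100110
  ----------
  col 0: 1 + 0 + 0 (carry in) = 1 → bit 1, carry out 0
  col 1: 1 + 1 + 0 (carry in) = 2 → bit 0, carry out 1
  col 2: 0 + 1 + 1 (carry in) = 2 → bit 0, carry out 1
  col 3: 1 + 0 + 1 (carry in) = 2 → bit 0, carry out 1
  col 4: 0 + 0 + 1 (carry in) = 1 → bit 1, carry out 0
  col 5: 0 + 1 + 0 (carry in) = 1 → bit 1, carry out 0
  col 6: 0 + 0 + 0 (carry in) = 0 → bit 0, carry out 0
  col 7: 1 + 0 + 0 (carry in) = 1 → bit 1, carry out 0
  col 8: 1 + 0 + 0 (carry in) = 1 → bit 1, carry out 0
  col 9: 0 + 0 + 0 (carry in) = 0 → bit 0, carry out 0
Reading bits MSB→LSB: 0110110001
Strip leading zeros: 110110001
= 110110001


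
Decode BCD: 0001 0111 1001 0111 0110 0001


Each 4-bit group → digit:
  0001 → 1
  0111 → 7
  1001 → 9
  0111 → 7
  0110 → 6
  0001 → 1
= 179761


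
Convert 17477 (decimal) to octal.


Divide by 8 repeatedly:
17477 ÷ 8 = 2184 remainder 5
2184 ÷ 8 = 273 remainder 0
273 ÷ 8 = 34 remainder 1
34 ÷ 8 = 4 remainder 2
4 ÷ 8 = 0 remainder 4
Reading remainders bottom-up:
= 0o42105


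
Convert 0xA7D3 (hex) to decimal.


Positional values:
Position 0: 3 × 16^0 = 3 × 1 = 3
Position 1: D × 16^1 = 13 × 16 = 208
Position 2: 7 × 16^2 = 7 × 256 = 1792
Position 3: A × 16^3 = 10 × 4096 = 40960
Sum = 3 + 208 + 1792 + 40960
= 42963


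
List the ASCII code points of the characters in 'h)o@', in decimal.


String: 'h)o@'  (4 characters)
Per-character ASCII lookup:
  'h': lowercase starts at 97: 'h' = 97 + 7 = 104
  ')': special character: ')' = 41
  'o': lowercase starts at 97: 'o' = 97 + 14 = 111
  '@': special character: '@' = 64
= 104 41 111 64


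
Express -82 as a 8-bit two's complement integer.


Original: 01010010
Step 1 - Invert all bits: 10101101
Step 2 - Add 1: 10101101 + 1
= 10101110 (represents -82)


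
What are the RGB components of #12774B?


Hex: #12774B
R = 12₁₆ = 18
G = 77₁₆ = 119
B = 4B₁₆ = 75
= RGB(18, 119, 75)


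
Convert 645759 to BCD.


Each digit → 4-bit binary:
  6 → 0110
  4 → 0100
  5 → 0101
  7 → 0111
  5 → 0101
  9 → 1001
= 0110 0100 0101 0111 0101 1001


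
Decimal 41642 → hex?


Divide by 16 repeatedly:
41642 ÷ 16 = 2602 remainder 10 (A)
2602 ÷ 16 = 162 remainder 10 (A)
162 ÷ 16 = 10 remainder 2 (2)
10 ÷ 16 = 0 remainder 10 (A)
Reading remainders bottom-up:
= 0xA2AA


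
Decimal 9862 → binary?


Divide by 2 repeatedly:
9862 ÷ 2 = 4931 remainder 0
4931 ÷ 2 = 2465 remainder 1
2465 ÷ 2 = 1232 remainder 1
1232 ÷ 2 = 616 remainder 0
616 ÷ 2 = 308 remainder 0
308 ÷ 2 = 154 remainder 0
154 ÷ 2 = 77 remainder 0
77 ÷ 2 = 38 remainder 1
38 ÷ 2 = 19 remainder 0
19 ÷ 2 = 9 remainder 1
9 ÷ 2 = 4 remainder 1
4 ÷ 2 = 2 remainder 0
2 ÷ 2 = 1 remainder 0
1 ÷ 2 = 0 remainder 1
Reading remainders bottom-up:
= 10011010000110


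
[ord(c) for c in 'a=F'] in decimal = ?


String: 'a=F'  (3 characters)
Per-character ASCII lookup:
  'a': lowercase starts at 97: 'a' = 97 + 0 = 97
  '=': special character: '=' = 61
  'F': uppercase starts at 65: 'F' = 65 + 5 = 70
= 97 61 70


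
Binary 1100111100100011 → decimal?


Positional values:
Bit 0: 1 × 2^0 = 1
Bit 1: 1 × 2^1 = 2
Bit 5: 1 × 2^5 = 32
Bit 8: 1 × 2^8 = 256
Bit 9: 1 × 2^9 = 512
Bit 10: 1 × 2^10 = 1024
Bit 11: 1 × 2^11 = 2048
Bit 14: 1 × 2^14 = 16384
Bit 15: 1 × 2^15 = 32768
Sum = 1 + 2 + 32 + 256 + 512 + 1024 + 2048 + 16384 + 32768
= 53027


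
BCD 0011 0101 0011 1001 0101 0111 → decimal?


Each 4-bit group → digit:
  0011 → 3
  0101 → 5
  0011 → 3
  1001 → 9
  0101 → 5
  0111 → 7
= 353957


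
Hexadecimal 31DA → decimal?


Positional values:
Position 0: A × 16^0 = 10 × 1 = 10
Position 1: D × 16^1 = 13 × 16 = 208
Position 2: 1 × 16^2 = 1 × 256 = 256
Position 3: 3 × 16^3 = 3 × 4096 = 12288
Sum = 10 + 208 + 256 + 12288
= 12762


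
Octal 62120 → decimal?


Positional values:
Position 0: 0 × 8^0 = 0
Position 1: 2 × 8^1 = 16
Position 2: 1 × 8^2 = 64
Position 3: 2 × 8^3 = 1024
Position 4: 6 × 8^4 = 24576
Sum = 0 + 16 + 64 + 1024 + 24576
= 25680


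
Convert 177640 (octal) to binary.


Each octal digit → 3 binary bits:
  1 = 001
  7 = 111
  7 = 111
  6 = 110
  4 = 100
  0 = 000
Concatenate: 001 111 111 110 100 000
= 001111111110100000


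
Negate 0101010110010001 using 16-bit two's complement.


Original: 0101010110010001
Step 1 - Invert all bits: 1010101001101110
Step 2 - Add 1: 1010101001101110 + 1
= 1010101001101111 (represents -21905)


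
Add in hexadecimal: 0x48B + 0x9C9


Align and add column by column (LSB to MSB, each column mod 16 with carry):
  048B
+ 09C9
  ----
  col 0: B(11) + 9(9) + 0 (carry in) = 20 → 4(4), carry out 1
  col 1: 8(8) + C(12) + 1 (carry in) = 21 → 5(5), carry out 1
  col 2: 4(4) + 9(9) + 1 (carry in) = 14 → E(14), carry out 0
  col 3: 0(0) + 0(0) + 0 (carry in) = 0 → 0(0), carry out 0
Reading digits MSB→LSB: 0E54
Strip leading zeros: E54
= 0xE54


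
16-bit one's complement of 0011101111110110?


Original: 0011101111110110
Invert all bits:
  bit 0: 0 → 1
  bit 1: 0 → 1
  bit 2: 1 → 0
  bit 3: 1 → 0
  bit 4: 1 → 0
  bit 5: 0 → 1
  bit 6: 1 → 0
  bit 7: 1 → 0
  bit 8: 1 → 0
  bit 9: 1 → 0
  bit 10: 1 → 0
  bit 11: 1 → 0
  bit 12: 0 → 1
  bit 13: 1 → 0
  bit 14: 1 → 0
  bit 15: 0 → 1
= 1100010000001001


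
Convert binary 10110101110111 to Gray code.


Binary: 10110101110111
Gray code: G = B XOR (B >> 1)
B >> 1 = 01011010111011
10110101110111 XOR 01011010111011:
  1 XOR 0 = 1
  0 XOR 1 = 1
  1 XOR 0 = 1
  1 XOR 1 = 0
  0 XOR 1 = 1
  1 XOR 0 = 1
  0 XOR 1 = 1
  1 XOR 0 = 1
  1 XOR 1 = 0
  1 XOR 1 = 0
  0 XOR 1 = 1
  1 XOR 0 = 1
  1 XOR 1 = 0
  1 XOR 1 = 0
= 11101111001100


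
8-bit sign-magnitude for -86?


Sign bit: 1 (negative)
Magnitude: 86 = 1010110
= 11010110


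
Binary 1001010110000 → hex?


Group into 4-bit nibbles: 0001001010110000
  0001 = 1
  0010 = 2
  1011 = B
  0000 = 0
= 0x12B0


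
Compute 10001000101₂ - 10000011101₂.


Align and subtract column by column (LSB to MSB, borrowing when needed):
  10001000101
- 10000011101
  -----------
  col 0: (1 - 0 borrow-in) - 1 → 1 - 1 = 0, borrow out 0
  col 1: (0 - 0 borrow-in) - 0 → 0 - 0 = 0, borrow out 0
  col 2: (1 - 0 borrow-in) - 1 → 1 - 1 = 0, borrow out 0
  col 3: (0 - 0 borrow-in) - 1 → borrow from next column: (0+2) - 1 = 1, borrow out 1
  col 4: (0 - 1 borrow-in) - 1 → borrow from next column: (-1+2) - 1 = 0, borrow out 1
  col 5: (0 - 1 borrow-in) - 0 → borrow from next column: (-1+2) - 0 = 1, borrow out 1
  col 6: (1 - 1 borrow-in) - 0 → 0 - 0 = 0, borrow out 0
  col 7: (0 - 0 borrow-in) - 0 → 0 - 0 = 0, borrow out 0
  col 8: (0 - 0 borrow-in) - 0 → 0 - 0 = 0, borrow out 0
  col 9: (0 - 0 borrow-in) - 0 → 0 - 0 = 0, borrow out 0
  col 10: (1 - 0 borrow-in) - 1 → 1 - 1 = 0, borrow out 0
Reading bits MSB→LSB: 00000101000
Strip leading zeros: 101000
= 101000


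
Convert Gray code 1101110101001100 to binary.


Gray code: 1101110101001100
MSB stays the same: 1
Each subsequent bit = prev_binary XOR current_gray:
  B[1] = 1 XOR 1 = 0
  B[2] = 0 XOR 0 = 0
  B[3] = 0 XOR 1 = 1
  B[4] = 1 XOR 1 = 0
  B[5] = 0 XOR 1 = 1
  B[6] = 1 XOR 0 = 1
  B[7] = 1 XOR 1 = 0
  B[8] = 0 XOR 0 = 0
  B[9] = 0 XOR 1 = 1
  B[10] = 1 XOR 0 = 1
  B[11] = 1 XOR 0 = 1
  B[12] = 1 XOR 1 = 0
  B[13] = 0 XOR 1 = 1
  B[14] = 1 XOR 0 = 1
  B[15] = 1 XOR 0 = 1
= 1001011001110111 (38519 decimal)


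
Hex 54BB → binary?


Each hex digit → 4 binary bits:
  5 = 0101
  4 = 0100
  B = 1011
  B = 1011
Concatenate: 0101 0100 1011 1011
= 0101010010111011


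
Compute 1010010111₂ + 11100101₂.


Align and add column by column (LSB to MSB, carry propagating):
  01010010111
+ 00011100101
  -----------
  col 0: 1 + 1 + 0 (carry in) = 2 → bit 0, carry out 1
  col 1: 1 + 0 + 1 (carry in) = 2 → bit 0, carry out 1
  col 2: 1 + 1 + 1 (carry in) = 3 → bit 1, carry out 1
  col 3: 0 + 0 + 1 (carry in) = 1 → bit 1, carry out 0
  col 4: 1 + 0 + 0 (carry in) = 1 → bit 1, carry out 0
  col 5: 0 + 1 + 0 (carry in) = 1 → bit 1, carry out 0
  col 6: 0 + 1 + 0 (carry in) = 1 → bit 1, carry out 0
  col 7: 1 + 1 + 0 (carry in) = 2 → bit 0, carry out 1
  col 8: 0 + 0 + 1 (carry in) = 1 → bit 1, carry out 0
  col 9: 1 + 0 + 0 (carry in) = 1 → bit 1, carry out 0
  col 10: 0 + 0 + 0 (carry in) = 0 → bit 0, carry out 0
Reading bits MSB→LSB: 01101111100
Strip leading zeros: 1101111100
= 1101111100


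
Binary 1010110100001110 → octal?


Group into 3-bit groups: 001010110100001110
  001 = 1
  010 = 2
  110 = 6
  100 = 4
  001 = 1
  110 = 6
= 0o126416


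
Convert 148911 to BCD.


Each digit → 4-bit binary:
  1 → 0001
  4 → 0100
  8 → 1000
  9 → 1001
  1 → 0001
  1 → 0001
= 0001 0100 1000 1001 0001 0001


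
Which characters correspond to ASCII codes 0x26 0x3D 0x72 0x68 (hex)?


Codes (hex): 0x26 0x3D 0x72 0x68
Per-code ASCII lookup:
  0x26 = 38  (special character) → '&'
  0x3D = 61  (special character) → '='
  0x72 = 114  (range 97-122: lowercase, 114 - 97 = 17) → 'r'
  0x68 = 104  (range 97-122: lowercase, 104 - 97 = 7) → 'h'
= '&=rh'


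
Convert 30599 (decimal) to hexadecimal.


Divide by 16 repeatedly:
30599 ÷ 16 = 1912 remainder 7 (7)
1912 ÷ 16 = 119 remainder 8 (8)
119 ÷ 16 = 7 remainder 7 (7)
7 ÷ 16 = 0 remainder 7 (7)
Reading remainders bottom-up:
= 0x7787


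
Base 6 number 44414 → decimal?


Positional values (base 6):
  4 × 6^0 = 4 × 1 = 4
  1 × 6^1 = 1 × 6 = 6
  4 × 6^2 = 4 × 36 = 144
  4 × 6^3 = 4 × 216 = 864
  4 × 6^4 = 4 × 1296 = 5184
Sum = 4 + 6 + 144 + 864 + 5184
= 6202


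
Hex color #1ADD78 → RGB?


Hex: #1ADD78
R = 1A₁₆ = 26
G = DD₁₆ = 221
B = 78₁₆ = 120
= RGB(26, 221, 120)


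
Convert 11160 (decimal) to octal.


Divide by 8 repeatedly:
11160 ÷ 8 = 1395 remainder 0
1395 ÷ 8 = 174 remainder 3
174 ÷ 8 = 21 remainder 6
21 ÷ 8 = 2 remainder 5
2 ÷ 8 = 0 remainder 2
Reading remainders bottom-up:
= 0o25630


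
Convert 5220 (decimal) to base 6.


Divide by 6 repeatedly:
5220 ÷ 6 = 870 remainder 0
870 ÷ 6 = 145 remainder 0
145 ÷ 6 = 24 remainder 1
24 ÷ 6 = 4 remainder 0
4 ÷ 6 = 0 remainder 4
Reading remainders bottom-up:
= 40100


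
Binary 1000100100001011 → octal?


Group into 3-bit groups: 001000100100001011
  001 = 1
  000 = 0
  100 = 4
  100 = 4
  001 = 1
  011 = 3
= 0o104413


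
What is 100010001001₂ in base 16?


Group into 4-bit nibbles: 100010001001
  1000 = 8
  1000 = 8
  1001 = 9
= 0x889


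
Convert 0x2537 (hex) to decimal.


Positional values:
Position 0: 7 × 16^0 = 7 × 1 = 7
Position 1: 3 × 16^1 = 3 × 16 = 48
Position 2: 5 × 16^2 = 5 × 256 = 1280
Position 3: 2 × 16^3 = 2 × 4096 = 8192
Sum = 7 + 48 + 1280 + 8192
= 9527


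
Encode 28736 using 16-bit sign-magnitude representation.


Sign bit: 0 (positive)
Magnitude: 28736 = 111000001000000
= 0111000001000000


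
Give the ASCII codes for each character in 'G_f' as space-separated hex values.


String: 'G_f'  (3 characters)
Per-character ASCII lookup:
  'G': uppercase starts at 65: 'G' = 65 + 6 = 71 → 0x47
  '_': special character: '_' = 95 → 0x5F
  'f': lowercase starts at 97: 'f' = 97 + 5 = 102 → 0x66
= 0x47 0x5F 0x66


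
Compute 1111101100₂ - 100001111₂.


Align and subtract column by column (LSB to MSB, borrowing when needed):
  1111101100
- 0100001111
  ----------
  col 0: (0 - 0 borrow-in) - 1 → borrow from next column: (0+2) - 1 = 1, borrow out 1
  col 1: (0 - 1 borrow-in) - 1 → borrow from next column: (-1+2) - 1 = 0, borrow out 1
  col 2: (1 - 1 borrow-in) - 1 → borrow from next column: (0+2) - 1 = 1, borrow out 1
  col 3: (1 - 1 borrow-in) - 1 → borrow from next column: (0+2) - 1 = 1, borrow out 1
  col 4: (0 - 1 borrow-in) - 0 → borrow from next column: (-1+2) - 0 = 1, borrow out 1
  col 5: (1 - 1 borrow-in) - 0 → 0 - 0 = 0, borrow out 0
  col 6: (1 - 0 borrow-in) - 0 → 1 - 0 = 1, borrow out 0
  col 7: (1 - 0 borrow-in) - 0 → 1 - 0 = 1, borrow out 0
  col 8: (1 - 0 borrow-in) - 1 → 1 - 1 = 0, borrow out 0
  col 9: (1 - 0 borrow-in) - 0 → 1 - 0 = 1, borrow out 0
Reading bits MSB→LSB: 1011011101
Strip leading zeros: 1011011101
= 1011011101


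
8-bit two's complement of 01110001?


Original: 01110001
Step 1 - Invert all bits: 10001110
Step 2 - Add 1: 10001110 + 1
= 10001111 (represents -113)


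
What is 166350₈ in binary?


Each octal digit → 3 binary bits:
  1 = 001
  6 = 110
  6 = 110
  3 = 011
  5 = 101
  0 = 000
Concatenate: 001 110 110 011 101 000
= 001110110011101000


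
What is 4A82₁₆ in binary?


Each hex digit → 4 binary bits:
  4 = 0100
  A = 1010
  8 = 1000
  2 = 0010
Concatenate: 0100 1010 1000 0010
= 0100101010000010


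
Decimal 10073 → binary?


Divide by 2 repeatedly:
10073 ÷ 2 = 5036 remainder 1
5036 ÷ 2 = 2518 remainder 0
2518 ÷ 2 = 1259 remainder 0
1259 ÷ 2 = 629 remainder 1
629 ÷ 2 = 314 remainder 1
314 ÷ 2 = 157 remainder 0
157 ÷ 2 = 78 remainder 1
78 ÷ 2 = 39 remainder 0
39 ÷ 2 = 19 remainder 1
19 ÷ 2 = 9 remainder 1
9 ÷ 2 = 4 remainder 1
4 ÷ 2 = 2 remainder 0
2 ÷ 2 = 1 remainder 0
1 ÷ 2 = 0 remainder 1
Reading remainders bottom-up:
= 10011101011001


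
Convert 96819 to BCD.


Each digit → 4-bit binary:
  9 → 1001
  6 → 0110
  8 → 1000
  1 → 0001
  9 → 1001
= 1001 0110 1000 0001 1001


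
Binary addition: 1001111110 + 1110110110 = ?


Align and add column by column (LSB to MSB, carry propagating):
  01001111110
+ 01110110110
  -----------
  col 0: 0 + 0 + 0 (carry in) = 0 → bit 0, carry out 0
  col 1: 1 + 1 + 0 (carry in) = 2 → bit 0, carry out 1
  col 2: 1 + 1 + 1 (carry in) = 3 → bit 1, carry out 1
  col 3: 1 + 0 + 1 (carry in) = 2 → bit 0, carry out 1
  col 4: 1 + 1 + 1 (carry in) = 3 → bit 1, carry out 1
  col 5: 1 + 1 + 1 (carry in) = 3 → bit 1, carry out 1
  col 6: 1 + 0 + 1 (carry in) = 2 → bit 0, carry out 1
  col 7: 0 + 1 + 1 (carry in) = 2 → bit 0, carry out 1
  col 8: 0 + 1 + 1 (carry in) = 2 → bit 0, carry out 1
  col 9: 1 + 1 + 1 (carry in) = 3 → bit 1, carry out 1
  col 10: 0 + 0 + 1 (carry in) = 1 → bit 1, carry out 0
Reading bits MSB→LSB: 11000110100
Strip leading zeros: 11000110100
= 11000110100


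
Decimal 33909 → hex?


Divide by 16 repeatedly:
33909 ÷ 16 = 2119 remainder 5 (5)
2119 ÷ 16 = 132 remainder 7 (7)
132 ÷ 16 = 8 remainder 4 (4)
8 ÷ 16 = 0 remainder 8 (8)
Reading remainders bottom-up:
= 0x8475


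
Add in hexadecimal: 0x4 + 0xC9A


Align and add column by column (LSB to MSB, each column mod 16 with carry):
  0004
+ 0C9A
  ----
  col 0: 4(4) + A(10) + 0 (carry in) = 14 → E(14), carry out 0
  col 1: 0(0) + 9(9) + 0 (carry in) = 9 → 9(9), carry out 0
  col 2: 0(0) + C(12) + 0 (carry in) = 12 → C(12), carry out 0
  col 3: 0(0) + 0(0) + 0 (carry in) = 0 → 0(0), carry out 0
Reading digits MSB→LSB: 0C9E
Strip leading zeros: C9E
= 0xC9E


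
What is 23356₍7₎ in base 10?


Positional values (base 7):
  6 × 7^0 = 6 × 1 = 6
  5 × 7^1 = 5 × 7 = 35
  3 × 7^2 = 3 × 49 = 147
  3 × 7^3 = 3 × 343 = 1029
  2 × 7^4 = 2 × 2401 = 4802
Sum = 6 + 35 + 147 + 1029 + 4802
= 6019


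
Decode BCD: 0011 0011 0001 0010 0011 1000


Each 4-bit group → digit:
  0011 → 3
  0011 → 3
  0001 → 1
  0010 → 2
  0011 → 3
  1000 → 8
= 331238


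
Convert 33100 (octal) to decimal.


Positional values:
Position 0: 0 × 8^0 = 0
Position 1: 0 × 8^1 = 0
Position 2: 1 × 8^2 = 64
Position 3: 3 × 8^3 = 1536
Position 4: 3 × 8^4 = 12288
Sum = 0 + 0 + 64 + 1536 + 12288
= 13888


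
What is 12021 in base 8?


Divide by 8 repeatedly:
12021 ÷ 8 = 1502 remainder 5
1502 ÷ 8 = 187 remainder 6
187 ÷ 8 = 23 remainder 3
23 ÷ 8 = 2 remainder 7
2 ÷ 8 = 0 remainder 2
Reading remainders bottom-up:
= 0o27365


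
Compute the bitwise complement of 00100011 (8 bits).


Original: 00100011
Invert all bits:
  bit 0: 0 → 1
  bit 1: 0 → 1
  bit 2: 1 → 0
  bit 3: 0 → 1
  bit 4: 0 → 1
  bit 5: 0 → 1
  bit 6: 1 → 0
  bit 7: 1 → 0
= 11011100


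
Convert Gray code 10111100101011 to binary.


Gray code: 10111100101011
MSB stays the same: 1
Each subsequent bit = prev_binary XOR current_gray:
  B[1] = 1 XOR 0 = 1
  B[2] = 1 XOR 1 = 0
  B[3] = 0 XOR 1 = 1
  B[4] = 1 XOR 1 = 0
  B[5] = 0 XOR 1 = 1
  B[6] = 1 XOR 0 = 1
  B[7] = 1 XOR 0 = 1
  B[8] = 1 XOR 1 = 0
  B[9] = 0 XOR 0 = 0
  B[10] = 0 XOR 1 = 1
  B[11] = 1 XOR 0 = 1
  B[12] = 1 XOR 1 = 0
  B[13] = 0 XOR 1 = 1
= 11010111001101 (13773 decimal)


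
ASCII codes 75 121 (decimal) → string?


Codes (decimal): 75 121
Per-code ASCII lookup:
  75  (range 65-90: uppercase, 75 - 65 = 10) → 'K'
  121  (range 97-122: lowercase, 121 - 97 = 24) → 'y'
= 'Ky'


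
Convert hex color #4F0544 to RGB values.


Hex: #4F0544
R = 4F₁₆ = 79
G = 05₁₆ = 5
B = 44₁₆ = 68
= RGB(79, 5, 68)


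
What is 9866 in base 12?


Divide by 12 repeatedly:
9866 ÷ 12 = 822 remainder 2
822 ÷ 12 = 68 remainder 6
68 ÷ 12 = 5 remainder 8
5 ÷ 12 = 0 remainder 5
Reading remainders bottom-up:
= 5862


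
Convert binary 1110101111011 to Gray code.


Binary: 1110101111011
Gray code: G = B XOR (B >> 1)
B >> 1 = 0111010111101
1110101111011 XOR 0111010111101:
  1 XOR 0 = 1
  1 XOR 1 = 0
  1 XOR 1 = 0
  0 XOR 1 = 1
  1 XOR 0 = 1
  0 XOR 1 = 1
  1 XOR 0 = 1
  1 XOR 1 = 0
  1 XOR 1 = 0
  1 XOR 1 = 0
  0 XOR 1 = 1
  1 XOR 0 = 1
  1 XOR 1 = 0
= 1001111000110


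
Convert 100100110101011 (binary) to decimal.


Positional values:
Bit 0: 1 × 2^0 = 1
Bit 1: 1 × 2^1 = 2
Bit 3: 1 × 2^3 = 8
Bit 5: 1 × 2^5 = 32
Bit 7: 1 × 2^7 = 128
Bit 8: 1 × 2^8 = 256
Bit 11: 1 × 2^11 = 2048
Bit 14: 1 × 2^14 = 16384
Sum = 1 + 2 + 8 + 32 + 128 + 256 + 2048 + 16384
= 18859


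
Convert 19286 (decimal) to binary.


Divide by 2 repeatedly:
19286 ÷ 2 = 9643 remainder 0
9643 ÷ 2 = 4821 remainder 1
4821 ÷ 2 = 2410 remainder 1
2410 ÷ 2 = 1205 remainder 0
1205 ÷ 2 = 602 remainder 1
602 ÷ 2 = 301 remainder 0
301 ÷ 2 = 150 remainder 1
150 ÷ 2 = 75 remainder 0
75 ÷ 2 = 37 remainder 1
37 ÷ 2 = 18 remainder 1
18 ÷ 2 = 9 remainder 0
9 ÷ 2 = 4 remainder 1
4 ÷ 2 = 2 remainder 0
2 ÷ 2 = 1 remainder 0
1 ÷ 2 = 0 remainder 1
Reading remainders bottom-up:
= 100101101010110


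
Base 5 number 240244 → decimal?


Positional values (base 5):
  4 × 5^0 = 4 × 1 = 4
  4 × 5^1 = 4 × 5 = 20
  2 × 5^2 = 2 × 25 = 50
  0 × 5^3 = 0 × 125 = 0
  4 × 5^4 = 4 × 625 = 2500
  2 × 5^5 = 2 × 3125 = 6250
Sum = 4 + 20 + 50 + 0 + 2500 + 6250
= 8824


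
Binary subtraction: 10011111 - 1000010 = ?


Align and subtract column by column (LSB to MSB, borrowing when needed):
  10011111
- 01000010
  --------
  col 0: (1 - 0 borrow-in) - 0 → 1 - 0 = 1, borrow out 0
  col 1: (1 - 0 borrow-in) - 1 → 1 - 1 = 0, borrow out 0
  col 2: (1 - 0 borrow-in) - 0 → 1 - 0 = 1, borrow out 0
  col 3: (1 - 0 borrow-in) - 0 → 1 - 0 = 1, borrow out 0
  col 4: (1 - 0 borrow-in) - 0 → 1 - 0 = 1, borrow out 0
  col 5: (0 - 0 borrow-in) - 0 → 0 - 0 = 0, borrow out 0
  col 6: (0 - 0 borrow-in) - 1 → borrow from next column: (0+2) - 1 = 1, borrow out 1
  col 7: (1 - 1 borrow-in) - 0 → 0 - 0 = 0, borrow out 0
Reading bits MSB→LSB: 01011101
Strip leading zeros: 1011101
= 1011101


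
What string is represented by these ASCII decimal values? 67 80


Codes (decimal): 67 80
Per-code ASCII lookup:
  67  (range 65-90: uppercase, 67 - 65 = 2) → 'C'
  80  (range 65-90: uppercase, 80 - 65 = 15) → 'P'
= 'CP'


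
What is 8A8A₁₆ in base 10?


Positional values:
Position 0: A × 16^0 = 10 × 1 = 10
Position 1: 8 × 16^1 = 8 × 16 = 128
Position 2: A × 16^2 = 10 × 256 = 2560
Position 3: 8 × 16^3 = 8 × 4096 = 32768
Sum = 10 + 128 + 2560 + 32768
= 35466


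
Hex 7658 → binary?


Each hex digit → 4 binary bits:
  7 = 0111
  6 = 0110
  5 = 0101
  8 = 1000
Concatenate: 0111 0110 0101 1000
= 0111011001011000


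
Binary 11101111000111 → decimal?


Positional values:
Bit 0: 1 × 2^0 = 1
Bit 1: 1 × 2^1 = 2
Bit 2: 1 × 2^2 = 4
Bit 6: 1 × 2^6 = 64
Bit 7: 1 × 2^7 = 128
Bit 8: 1 × 2^8 = 256
Bit 9: 1 × 2^9 = 512
Bit 11: 1 × 2^11 = 2048
Bit 12: 1 × 2^12 = 4096
Bit 13: 1 × 2^13 = 8192
Sum = 1 + 2 + 4 + 64 + 128 + 256 + 512 + 2048 + 4096 + 8192
= 15303


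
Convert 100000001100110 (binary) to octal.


Group into 3-bit groups: 100000001100110
  100 = 4
  000 = 0
  001 = 1
  100 = 4
  110 = 6
= 0o40146


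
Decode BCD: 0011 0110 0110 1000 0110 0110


Each 4-bit group → digit:
  0011 → 3
  0110 → 6
  0110 → 6
  1000 → 8
  0110 → 6
  0110 → 6
= 366866


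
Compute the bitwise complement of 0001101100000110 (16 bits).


Original: 0001101100000110
Invert all bits:
  bit 0: 0 → 1
  bit 1: 0 → 1
  bit 2: 0 → 1
  bit 3: 1 → 0
  bit 4: 1 → 0
  bit 5: 0 → 1
  bit 6: 1 → 0
  bit 7: 1 → 0
  bit 8: 0 → 1
  bit 9: 0 → 1
  bit 10: 0 → 1
  bit 11: 0 → 1
  bit 12: 0 → 1
  bit 13: 1 → 0
  bit 14: 1 → 0
  bit 15: 0 → 1
= 1110010011111001


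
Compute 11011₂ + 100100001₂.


Align and add column by column (LSB to MSB, carry propagating):
  0000011011
+ 0100100001
  ----------
  col 0: 1 + 1 + 0 (carry in) = 2 → bit 0, carry out 1
  col 1: 1 + 0 + 1 (carry in) = 2 → bit 0, carry out 1
  col 2: 0 + 0 + 1 (carry in) = 1 → bit 1, carry out 0
  col 3: 1 + 0 + 0 (carry in) = 1 → bit 1, carry out 0
  col 4: 1 + 0 + 0 (carry in) = 1 → bit 1, carry out 0
  col 5: 0 + 1 + 0 (carry in) = 1 → bit 1, carry out 0
  col 6: 0 + 0 + 0 (carry in) = 0 → bit 0, carry out 0
  col 7: 0 + 0 + 0 (carry in) = 0 → bit 0, carry out 0
  col 8: 0 + 1 + 0 (carry in) = 1 → bit 1, carry out 0
  col 9: 0 + 0 + 0 (carry in) = 0 → bit 0, carry out 0
Reading bits MSB→LSB: 0100111100
Strip leading zeros: 100111100
= 100111100


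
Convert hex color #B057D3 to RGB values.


Hex: #B057D3
R = B0₁₆ = 176
G = 57₁₆ = 87
B = D3₁₆ = 211
= RGB(176, 87, 211)


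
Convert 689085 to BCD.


Each digit → 4-bit binary:
  6 → 0110
  8 → 1000
  9 → 1001
  0 → 0000
  8 → 1000
  5 → 0101
= 0110 1000 1001 0000 1000 0101


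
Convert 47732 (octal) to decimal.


Positional values:
Position 0: 2 × 8^0 = 2
Position 1: 3 × 8^1 = 24
Position 2: 7 × 8^2 = 448
Position 3: 7 × 8^3 = 3584
Position 4: 4 × 8^4 = 16384
Sum = 2 + 24 + 448 + 3584 + 16384
= 20442


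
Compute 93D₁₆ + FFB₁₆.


Align and add column by column (LSB to MSB, each column mod 16 with carry):
  093D
+ 0FFB
  ----
  col 0: D(13) + B(11) + 0 (carry in) = 24 → 8(8), carry out 1
  col 1: 3(3) + F(15) + 1 (carry in) = 19 → 3(3), carry out 1
  col 2: 9(9) + F(15) + 1 (carry in) = 25 → 9(9), carry out 1
  col 3: 0(0) + 0(0) + 1 (carry in) = 1 → 1(1), carry out 0
Reading digits MSB→LSB: 1938
Strip leading zeros: 1938
= 0x1938


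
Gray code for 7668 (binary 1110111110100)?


Binary: 1110111110100
Gray code: G = B XOR (B >> 1)
B >> 1 = 0111011111010
1110111110100 XOR 0111011111010:
  1 XOR 0 = 1
  1 XOR 1 = 0
  1 XOR 1 = 0
  0 XOR 1 = 1
  1 XOR 0 = 1
  1 XOR 1 = 0
  1 XOR 1 = 0
  1 XOR 1 = 0
  1 XOR 1 = 0
  0 XOR 1 = 1
  1 XOR 0 = 1
  0 XOR 1 = 1
  0 XOR 0 = 0
= 1001100001110


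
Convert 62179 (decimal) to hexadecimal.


Divide by 16 repeatedly:
62179 ÷ 16 = 3886 remainder 3 (3)
3886 ÷ 16 = 242 remainder 14 (E)
242 ÷ 16 = 15 remainder 2 (2)
15 ÷ 16 = 0 remainder 15 (F)
Reading remainders bottom-up:
= 0xF2E3


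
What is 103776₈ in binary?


Each octal digit → 3 binary bits:
  1 = 001
  0 = 000
  3 = 011
  7 = 111
  7 = 111
  6 = 110
Concatenate: 001 000 011 111 111 110
= 001000011111111110


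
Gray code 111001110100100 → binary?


Gray code: 111001110100100
MSB stays the same: 1
Each subsequent bit = prev_binary XOR current_gray:
  B[1] = 1 XOR 1 = 0
  B[2] = 0 XOR 1 = 1
  B[3] = 1 XOR 0 = 1
  B[4] = 1 XOR 0 = 1
  B[5] = 1 XOR 1 = 0
  B[6] = 0 XOR 1 = 1
  B[7] = 1 XOR 1 = 0
  B[8] = 0 XOR 0 = 0
  B[9] = 0 XOR 1 = 1
  B[10] = 1 XOR 0 = 1
  B[11] = 1 XOR 0 = 1
  B[12] = 1 XOR 1 = 0
  B[13] = 0 XOR 0 = 0
  B[14] = 0 XOR 0 = 0
= 101110100111000 (23864 decimal)


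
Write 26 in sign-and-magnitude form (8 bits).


Sign bit: 0 (positive)
Magnitude: 26 = 0011010
= 00011010


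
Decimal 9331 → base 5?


Divide by 5 repeatedly:
9331 ÷ 5 = 1866 remainder 1
1866 ÷ 5 = 373 remainder 1
373 ÷ 5 = 74 remainder 3
74 ÷ 5 = 14 remainder 4
14 ÷ 5 = 2 remainder 4
2 ÷ 5 = 0 remainder 2
Reading remainders bottom-up:
= 244311


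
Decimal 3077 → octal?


Divide by 8 repeatedly:
3077 ÷ 8 = 384 remainder 5
384 ÷ 8 = 48 remainder 0
48 ÷ 8 = 6 remainder 0
6 ÷ 8 = 0 remainder 6
Reading remainders bottom-up:
= 0o6005


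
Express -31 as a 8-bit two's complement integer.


Original: 00011111
Step 1 - Invert all bits: 11100000
Step 2 - Add 1: 11100000 + 1
= 11100001 (represents -31)


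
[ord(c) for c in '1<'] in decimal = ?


String: '1<'  (2 characters)
Per-character ASCII lookup:
  '1': digits start at 48: '1' = 48 + 1 = 49
  '<': special character: '<' = 60
= 49 60
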